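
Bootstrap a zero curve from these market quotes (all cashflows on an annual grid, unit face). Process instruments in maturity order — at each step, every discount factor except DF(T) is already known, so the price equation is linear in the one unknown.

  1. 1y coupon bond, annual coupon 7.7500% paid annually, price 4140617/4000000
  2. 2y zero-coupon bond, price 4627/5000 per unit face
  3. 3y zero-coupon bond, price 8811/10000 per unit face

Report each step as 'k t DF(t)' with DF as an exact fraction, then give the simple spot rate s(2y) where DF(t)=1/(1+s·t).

step 1 [1y] bond c/1=31/400: DF=(4140617/4000000 − 31/400·(0))/(1+31/400) = 9607/10000 ≈ 0.960700
step 2 [2y] zero: DF = P = 4627/5000 ≈ 0.925400
step 3 [3y] zero: DF = P = 8811/10000 ≈ 0.881100

1 1 9607/10000
2 2 4627/5000
3 3 8811/10000
s(2y) = (1/(4627/5000) − 1)/(2) = 373/9254 ≈ 4.0307%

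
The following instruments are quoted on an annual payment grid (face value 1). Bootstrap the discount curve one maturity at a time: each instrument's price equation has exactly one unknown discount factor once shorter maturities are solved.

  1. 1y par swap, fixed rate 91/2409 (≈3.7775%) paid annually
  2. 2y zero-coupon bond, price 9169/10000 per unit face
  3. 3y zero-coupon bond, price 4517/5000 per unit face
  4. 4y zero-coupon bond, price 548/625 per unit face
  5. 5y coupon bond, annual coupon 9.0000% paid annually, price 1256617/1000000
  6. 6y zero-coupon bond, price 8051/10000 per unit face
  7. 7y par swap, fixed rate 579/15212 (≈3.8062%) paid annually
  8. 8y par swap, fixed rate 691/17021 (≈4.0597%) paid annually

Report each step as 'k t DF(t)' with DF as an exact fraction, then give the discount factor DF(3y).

step 1 [1y] swap r/1=91/2409: DF=(1 − 91/2409·(0))/(1+91/2409) = 2409/2500 ≈ 0.963600
step 2 [2y] zero: DF = P = 9169/10000 ≈ 0.916900
step 3 [3y] zero: DF = P = 4517/5000 ≈ 0.903400
step 4 [4y] zero: DF = P = 548/625 ≈ 0.876800
step 5 [5y] bond c/1=9/100: DF=(1256617/1000000 − 9/100·(0.963600+0.916900+0.903400+0.876800))/(1+9/100) = 4253/5000 ≈ 0.850600
step 6 [6y] zero: DF = P = 8051/10000 ≈ 0.805100
step 7 [7y] swap r/1=579/15212: DF=(1 − 579/15212·(0.963600+0.916900+0.903400+0.876800+0.850600+0.805100))/(1+579/15212) = 1921/2500 ≈ 0.768400
step 8 [8y] swap r/1=691/17021: DF=(1 − 691/17021·(0.963600+0.916900+0.903400+0.876800+0.850600+0.805100+0.768400))/(1+691/17021) = 1809/2500 ≈ 0.723600

1 1 2409/2500
2 2 9169/10000
3 3 4517/5000
4 4 548/625
5 5 4253/5000
6 6 8051/10000
7 7 1921/2500
8 8 1809/2500
DF(3y) = 4517/5000 ≈ 0.903400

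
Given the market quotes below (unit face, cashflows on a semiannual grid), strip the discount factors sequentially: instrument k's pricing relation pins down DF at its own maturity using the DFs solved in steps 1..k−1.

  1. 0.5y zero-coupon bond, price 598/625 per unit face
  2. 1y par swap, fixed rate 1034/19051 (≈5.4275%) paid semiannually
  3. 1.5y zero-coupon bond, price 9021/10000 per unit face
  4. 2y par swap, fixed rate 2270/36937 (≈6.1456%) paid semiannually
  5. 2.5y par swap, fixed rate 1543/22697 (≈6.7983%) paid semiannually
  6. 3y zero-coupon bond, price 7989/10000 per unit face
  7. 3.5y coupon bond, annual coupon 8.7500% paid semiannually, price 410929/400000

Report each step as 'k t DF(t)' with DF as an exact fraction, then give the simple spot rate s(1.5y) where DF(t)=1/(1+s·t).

step 1 [0.5y] zero: DF = P = 598/625 ≈ 0.956800
step 2 [1y] swap r/2=517/19051: DF=(1 − 517/19051·(0.956800))/(1+517/19051) = 9483/10000 ≈ 0.948300
step 3 [1.5y] zero: DF = P = 9021/10000 ≈ 0.902100
step 4 [2y] swap r/2=1135/36937: DF=(1 − 1135/36937·(0.956800+0.948300+0.902100))/(1+1135/36937) = 1773/2000 ≈ 0.886500
step 5 [2.5y] swap r/2=1543/45394: DF=(1 − 1543/45394·(0.956800+0.948300+0.902100+0.886500))/(1+1543/45394) = 8457/10000 ≈ 0.845700
step 6 [3y] zero: DF = P = 7989/10000 ≈ 0.798900
step 7 [3.5y] bond c/2=7/160: DF=(410929/400000 − 7/160·(0.956800+0.948300+0.902100+0.886500+0.845700+0.798900))/(1+7/160) = 1521/2000 ≈ 0.760500

1 1/2 598/625
2 1 9483/10000
3 3/2 9021/10000
4 2 1773/2000
5 5/2 8457/10000
6 3 7989/10000
7 7/2 1521/2000
s(1.5y) = (1/(9021/10000) − 1)/(3/2) = 1958/27063 ≈ 7.2350%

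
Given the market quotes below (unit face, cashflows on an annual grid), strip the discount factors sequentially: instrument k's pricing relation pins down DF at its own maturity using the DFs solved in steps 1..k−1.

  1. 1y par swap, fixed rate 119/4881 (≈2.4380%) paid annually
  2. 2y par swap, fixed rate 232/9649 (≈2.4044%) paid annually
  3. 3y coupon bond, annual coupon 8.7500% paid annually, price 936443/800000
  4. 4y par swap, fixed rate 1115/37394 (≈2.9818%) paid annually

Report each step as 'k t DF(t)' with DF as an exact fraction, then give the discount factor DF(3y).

step 1 [1y] swap r/1=119/4881: DF=(1 − 119/4881·(0))/(1+119/4881) = 4881/5000 ≈ 0.976200
step 2 [2y] swap r/1=232/9649: DF=(1 − 232/9649·(0.976200))/(1+232/9649) = 596/625 ≈ 0.953600
step 3 [3y] bond c/1=7/80: DF=(936443/800000 − 7/80·(0.976200+0.953600))/(1+7/80) = 9211/10000 ≈ 0.921100
step 4 [4y] swap r/1=1115/37394: DF=(1 − 1115/37394·(0.976200+0.953600+0.921100))/(1+1115/37394) = 1777/2000 ≈ 0.888500

1 1 4881/5000
2 2 596/625
3 3 9211/10000
4 4 1777/2000
DF(3y) = 9211/10000 ≈ 0.921100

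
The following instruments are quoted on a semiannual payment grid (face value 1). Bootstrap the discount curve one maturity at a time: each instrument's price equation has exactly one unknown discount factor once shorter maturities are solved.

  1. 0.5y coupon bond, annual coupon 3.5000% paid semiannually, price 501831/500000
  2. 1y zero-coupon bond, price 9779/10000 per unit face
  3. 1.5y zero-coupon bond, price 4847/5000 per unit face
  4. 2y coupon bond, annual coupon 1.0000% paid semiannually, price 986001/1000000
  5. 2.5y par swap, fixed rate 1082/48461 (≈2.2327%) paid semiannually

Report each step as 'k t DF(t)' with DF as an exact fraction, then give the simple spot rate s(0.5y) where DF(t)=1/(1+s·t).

1 1/2 1233/1250
2 1 9779/10000
3 3/2 4847/5000
4 2 1933/2000
5 5/2 9459/10000
s(0.5y) = (1/(1233/1250) − 1)/(1/2) = 34/1233 ≈ 2.7575%

step 1 [0.5y] bond c/2=7/400: DF=(501831/500000 − 7/400·(0))/(1+7/400) = 1233/1250 ≈ 0.986400
step 2 [1y] zero: DF = P = 9779/10000 ≈ 0.977900
step 3 [1.5y] zero: DF = P = 4847/5000 ≈ 0.969400
step 4 [2y] bond c/2=1/200: DF=(986001/1000000 − 1/200·(0.986400+0.977900+0.969400))/(1+1/200) = 1933/2000 ≈ 0.966500
step 5 [2.5y] swap r/2=541/48461: DF=(1 − 541/48461·(0.986400+0.977900+0.969400+0.966500))/(1+541/48461) = 9459/10000 ≈ 0.945900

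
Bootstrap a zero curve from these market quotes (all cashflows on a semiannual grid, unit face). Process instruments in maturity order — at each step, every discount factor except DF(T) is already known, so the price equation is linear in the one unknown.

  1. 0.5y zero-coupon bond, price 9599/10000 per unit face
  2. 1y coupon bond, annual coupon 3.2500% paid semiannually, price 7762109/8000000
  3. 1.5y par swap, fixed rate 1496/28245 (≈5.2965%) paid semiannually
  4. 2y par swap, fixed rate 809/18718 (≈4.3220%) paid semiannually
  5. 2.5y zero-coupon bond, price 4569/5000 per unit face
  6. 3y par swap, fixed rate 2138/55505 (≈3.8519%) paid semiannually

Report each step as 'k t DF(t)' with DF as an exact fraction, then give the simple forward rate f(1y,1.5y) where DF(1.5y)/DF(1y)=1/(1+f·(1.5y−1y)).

step 1 [0.5y] zero: DF = P = 9599/10000 ≈ 0.959900
step 2 [1y] bond c/2=13/800: DF=(7762109/8000000 − 13/800·(0.959900))/(1+13/800) = 4697/5000 ≈ 0.939400
step 3 [1.5y] swap r/2=748/28245: DF=(1 − 748/28245·(0.959900+0.939400))/(1+748/28245) = 2313/2500 ≈ 0.925200
step 4 [2y] swap r/2=809/37436: DF=(1 − 809/37436·(0.959900+0.939400+0.925200))/(1+809/37436) = 9191/10000 ≈ 0.919100
step 5 [2.5y] zero: DF = P = 4569/5000 ≈ 0.913800
step 6 [3y] swap r/2=1069/55505: DF=(1 − 1069/55505·(0.959900+0.939400+0.925200+0.919100+0.913800))/(1+1069/55505) = 8931/10000 ≈ 0.893100

1 1/2 9599/10000
2 1 4697/5000
3 3/2 2313/2500
4 2 9191/10000
5 5/2 4569/5000
6 3 8931/10000
f(1y,1.5y) = ((4697/5000)/(2313/2500) − 1)/(1/2) = 71/2313 ≈ 3.0696%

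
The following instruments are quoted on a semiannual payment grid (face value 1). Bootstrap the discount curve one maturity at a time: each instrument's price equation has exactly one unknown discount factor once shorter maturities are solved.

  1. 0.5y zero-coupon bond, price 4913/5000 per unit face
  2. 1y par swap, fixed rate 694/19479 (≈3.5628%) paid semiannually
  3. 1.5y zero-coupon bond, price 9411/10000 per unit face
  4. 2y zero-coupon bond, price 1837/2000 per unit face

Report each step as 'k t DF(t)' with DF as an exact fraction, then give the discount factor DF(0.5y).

step 1 [0.5y] zero: DF = P = 4913/5000 ≈ 0.982600
step 2 [1y] swap r/2=347/19479: DF=(1 − 347/19479·(0.982600))/(1+347/19479) = 9653/10000 ≈ 0.965300
step 3 [1.5y] zero: DF = P = 9411/10000 ≈ 0.941100
step 4 [2y] zero: DF = P = 1837/2000 ≈ 0.918500

1 1/2 4913/5000
2 1 9653/10000
3 3/2 9411/10000
4 2 1837/2000
DF(0.5y) = 4913/5000 ≈ 0.982600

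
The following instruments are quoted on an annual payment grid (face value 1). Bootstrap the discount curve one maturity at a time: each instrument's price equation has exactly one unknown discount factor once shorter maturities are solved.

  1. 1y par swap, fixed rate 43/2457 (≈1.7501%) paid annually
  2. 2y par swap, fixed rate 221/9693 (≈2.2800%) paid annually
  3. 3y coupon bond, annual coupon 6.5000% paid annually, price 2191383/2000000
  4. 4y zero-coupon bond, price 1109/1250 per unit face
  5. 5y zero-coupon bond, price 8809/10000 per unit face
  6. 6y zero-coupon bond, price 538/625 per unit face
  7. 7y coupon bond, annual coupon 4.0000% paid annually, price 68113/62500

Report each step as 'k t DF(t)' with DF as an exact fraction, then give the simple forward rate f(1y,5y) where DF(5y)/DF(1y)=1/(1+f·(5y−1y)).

1 1 2457/2500
2 2 4779/5000
3 3 1821/2000
4 4 1109/1250
5 5 8809/10000
6 6 538/625
7 7 2093/2500
f(1y,5y) = ((2457/2500)/(8809/10000) − 1)/(4) = 1019/35236 ≈ 2.8919%

step 1 [1y] swap r/1=43/2457: DF=(1 − 43/2457·(0))/(1+43/2457) = 2457/2500 ≈ 0.982800
step 2 [2y] swap r/1=221/9693: DF=(1 − 221/9693·(0.982800))/(1+221/9693) = 4779/5000 ≈ 0.955800
step 3 [3y] bond c/1=13/200: DF=(2191383/2000000 − 13/200·(0.982800+0.955800))/(1+13/200) = 1821/2000 ≈ 0.910500
step 4 [4y] zero: DF = P = 1109/1250 ≈ 0.887200
step 5 [5y] zero: DF = P = 8809/10000 ≈ 0.880900
step 6 [6y] zero: DF = P = 538/625 ≈ 0.860800
step 7 [7y] bond c/1=1/25: DF=(68113/62500 − 1/25·(0.982800+0.955800+0.910500+0.887200+0.880900+0.860800))/(1+1/25) = 2093/2500 ≈ 0.837200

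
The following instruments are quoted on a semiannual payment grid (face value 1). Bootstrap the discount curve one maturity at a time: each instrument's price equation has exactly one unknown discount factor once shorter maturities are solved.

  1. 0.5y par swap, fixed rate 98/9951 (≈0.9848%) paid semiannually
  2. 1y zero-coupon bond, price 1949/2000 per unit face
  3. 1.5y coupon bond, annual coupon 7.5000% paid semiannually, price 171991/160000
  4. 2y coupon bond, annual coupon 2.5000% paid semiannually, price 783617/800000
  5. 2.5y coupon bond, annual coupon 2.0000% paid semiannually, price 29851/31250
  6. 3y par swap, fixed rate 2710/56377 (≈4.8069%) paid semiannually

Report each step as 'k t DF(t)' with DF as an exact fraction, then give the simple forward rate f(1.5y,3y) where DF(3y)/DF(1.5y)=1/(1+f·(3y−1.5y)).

1 1/2 9951/10000
2 1 1949/2000
3 3/2 9649/10000
4 2 582/625
5 5/2 363/400
6 3 1729/2000
f(1.5y,3y) = ((9649/10000)/(1729/2000) − 1)/(3/2) = 2008/25935 ≈ 7.7424%

step 1 [0.5y] swap r/2=49/9951: DF=(1 − 49/9951·(0))/(1+49/9951) = 9951/10000 ≈ 0.995100
step 2 [1y] zero: DF = P = 1949/2000 ≈ 0.974500
step 3 [1.5y] bond c/2=3/80: DF=(171991/160000 − 3/80·(0.995100+0.974500))/(1+3/80) = 9649/10000 ≈ 0.964900
step 4 [2y] bond c/2=1/80: DF=(783617/800000 − 1/80·(0.995100+0.974500+0.964900))/(1+1/80) = 582/625 ≈ 0.931200
step 5 [2.5y] bond c/2=1/100: DF=(29851/31250 − 1/100·(0.995100+0.974500+0.964900+0.931200))/(1+1/100) = 363/400 ≈ 0.907500
step 6 [3y] swap r/2=1355/56377: DF=(1 − 1355/56377·(0.995100+0.974500+0.964900+0.931200+0.907500))/(1+1355/56377) = 1729/2000 ≈ 0.864500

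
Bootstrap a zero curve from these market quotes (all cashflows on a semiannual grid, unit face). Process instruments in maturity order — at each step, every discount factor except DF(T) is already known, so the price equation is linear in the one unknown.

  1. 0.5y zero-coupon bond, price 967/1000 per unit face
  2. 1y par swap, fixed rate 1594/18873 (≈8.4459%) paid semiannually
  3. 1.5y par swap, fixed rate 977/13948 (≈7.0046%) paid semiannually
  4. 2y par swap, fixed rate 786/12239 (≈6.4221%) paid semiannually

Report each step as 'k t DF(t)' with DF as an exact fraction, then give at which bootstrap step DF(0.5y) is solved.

step 1 [0.5y] zero: DF = P = 967/1000 ≈ 0.967000
step 2 [1y] swap r/2=797/18873: DF=(1 − 797/18873·(0.967000))/(1+797/18873) = 9203/10000 ≈ 0.920300
step 3 [1.5y] swap r/2=977/27896: DF=(1 − 977/27896·(0.967000+0.920300))/(1+977/27896) = 9023/10000 ≈ 0.902300
step 4 [2y] swap r/2=393/12239: DF=(1 − 393/12239·(0.967000+0.920300+0.902300))/(1+393/12239) = 8821/10000 ≈ 0.882100

1 1/2 967/1000
2 1 9203/10000
3 3/2 9023/10000
4 2 8821/10000
DF(0.5y) is solved at step 1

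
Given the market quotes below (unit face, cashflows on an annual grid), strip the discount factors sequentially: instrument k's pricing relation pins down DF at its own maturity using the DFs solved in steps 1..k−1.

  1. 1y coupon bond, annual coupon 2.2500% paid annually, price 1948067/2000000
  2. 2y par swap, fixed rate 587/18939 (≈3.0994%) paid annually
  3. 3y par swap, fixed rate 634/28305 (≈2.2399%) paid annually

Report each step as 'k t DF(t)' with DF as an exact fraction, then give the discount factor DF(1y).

step 1 [1y] bond c/1=9/400: DF=(1948067/2000000 − 9/400·(0))/(1+9/400) = 4763/5000 ≈ 0.952600
step 2 [2y] swap r/1=587/18939: DF=(1 − 587/18939·(0.952600))/(1+587/18939) = 9413/10000 ≈ 0.941300
step 3 [3y] swap r/1=634/28305: DF=(1 − 634/28305·(0.952600+0.941300))/(1+634/28305) = 4683/5000 ≈ 0.936600

1 1 4763/5000
2 2 9413/10000
3 3 4683/5000
DF(1y) = 4763/5000 ≈ 0.952600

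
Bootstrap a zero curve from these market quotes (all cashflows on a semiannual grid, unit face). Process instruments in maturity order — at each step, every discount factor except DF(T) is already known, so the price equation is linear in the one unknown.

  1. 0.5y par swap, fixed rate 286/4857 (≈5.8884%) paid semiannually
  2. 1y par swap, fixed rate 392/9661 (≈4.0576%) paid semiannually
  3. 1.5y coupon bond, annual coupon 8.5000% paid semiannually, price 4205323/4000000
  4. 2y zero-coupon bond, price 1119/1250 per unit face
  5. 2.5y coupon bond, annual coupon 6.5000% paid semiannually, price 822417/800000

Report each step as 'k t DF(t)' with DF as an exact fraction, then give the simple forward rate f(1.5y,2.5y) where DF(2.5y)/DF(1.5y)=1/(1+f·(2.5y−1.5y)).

1 1/2 4857/5000
2 1 1201/1250
3 3/2 9297/10000
4 2 1119/1250
5 5/2 4387/5000
f(1.5y,2.5y) = ((9297/10000)/(4387/5000) − 1)/(1) = 523/8774 ≈ 5.9608%

step 1 [0.5y] swap r/2=143/4857: DF=(1 − 143/4857·(0))/(1+143/4857) = 4857/5000 ≈ 0.971400
step 2 [1y] swap r/2=196/9661: DF=(1 − 196/9661·(0.971400))/(1+196/9661) = 1201/1250 ≈ 0.960800
step 3 [1.5y] bond c/2=17/400: DF=(4205323/4000000 − 17/400·(0.971400+0.960800))/(1+17/400) = 9297/10000 ≈ 0.929700
step 4 [2y] zero: DF = P = 1119/1250 ≈ 0.895200
step 5 [2.5y] bond c/2=13/400: DF=(822417/800000 − 13/400·(0.971400+0.960800+0.929700+0.895200))/(1+13/400) = 4387/5000 ≈ 0.877400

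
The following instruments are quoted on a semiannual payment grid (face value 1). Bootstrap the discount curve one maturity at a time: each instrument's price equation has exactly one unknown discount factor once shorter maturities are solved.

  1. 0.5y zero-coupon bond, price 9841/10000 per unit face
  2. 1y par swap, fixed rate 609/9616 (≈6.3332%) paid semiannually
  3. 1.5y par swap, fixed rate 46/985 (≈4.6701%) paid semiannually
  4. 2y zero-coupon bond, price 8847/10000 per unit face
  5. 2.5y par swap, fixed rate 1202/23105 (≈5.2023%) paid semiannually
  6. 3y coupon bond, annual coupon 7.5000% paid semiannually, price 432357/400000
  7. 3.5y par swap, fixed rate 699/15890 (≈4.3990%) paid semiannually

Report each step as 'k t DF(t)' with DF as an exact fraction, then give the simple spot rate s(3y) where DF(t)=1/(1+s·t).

1 1/2 9841/10000
2 1 9391/10000
3 3/2 9333/10000
4 2 8847/10000
5 5/2 4399/5000
6 3 2187/2500
7 7/2 4301/5000
s(3y) = (1/(2187/2500) − 1)/(3) = 313/6561 ≈ 4.7706%

step 1 [0.5y] zero: DF = P = 9841/10000 ≈ 0.984100
step 2 [1y] swap r/2=609/19232: DF=(1 − 609/19232·(0.984100))/(1+609/19232) = 9391/10000 ≈ 0.939100
step 3 [1.5y] swap r/2=23/985: DF=(1 − 23/985·(0.984100+0.939100))/(1+23/985) = 9333/10000 ≈ 0.933300
step 4 [2y] zero: DF = P = 8847/10000 ≈ 0.884700
step 5 [2.5y] swap r/2=601/23105: DF=(1 − 601/23105·(0.984100+0.939100+0.933300+0.884700))/(1+601/23105) = 4399/5000 ≈ 0.879800
step 6 [3y] bond c/2=3/80: DF=(432357/400000 − 3/80·(0.984100+0.939100+0.933300+0.884700+0.879800))/(1+3/80) = 2187/2500 ≈ 0.874800
step 7 [3.5y] swap r/2=699/31780: DF=(1 − 699/31780·(0.984100+0.939100+0.933300+0.884700+0.879800+0.874800))/(1+699/31780) = 4301/5000 ≈ 0.860200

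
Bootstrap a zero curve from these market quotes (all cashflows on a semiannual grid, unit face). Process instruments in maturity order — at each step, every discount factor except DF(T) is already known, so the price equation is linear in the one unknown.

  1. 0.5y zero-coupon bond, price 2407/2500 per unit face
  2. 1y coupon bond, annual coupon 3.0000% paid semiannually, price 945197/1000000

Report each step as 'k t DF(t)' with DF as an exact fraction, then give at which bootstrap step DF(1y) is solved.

1 1/2 2407/2500
2 1 917/1000
DF(1y) is solved at step 2

step 1 [0.5y] zero: DF = P = 2407/2500 ≈ 0.962800
step 2 [1y] bond c/2=3/200: DF=(945197/1000000 − 3/200·(0.962800))/(1+3/200) = 917/1000 ≈ 0.917000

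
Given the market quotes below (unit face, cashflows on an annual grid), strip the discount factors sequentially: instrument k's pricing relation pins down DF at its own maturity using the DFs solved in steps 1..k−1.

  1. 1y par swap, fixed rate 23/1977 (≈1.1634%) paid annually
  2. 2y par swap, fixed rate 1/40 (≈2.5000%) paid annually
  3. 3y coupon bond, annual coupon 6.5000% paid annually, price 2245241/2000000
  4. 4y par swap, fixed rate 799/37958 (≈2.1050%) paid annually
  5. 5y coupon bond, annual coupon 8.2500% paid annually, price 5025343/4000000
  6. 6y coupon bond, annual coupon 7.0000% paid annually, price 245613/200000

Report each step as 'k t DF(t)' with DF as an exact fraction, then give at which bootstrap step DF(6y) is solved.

1 1 1977/2000
2 2 1903/2000
3 3 9357/10000
4 4 9201/10000
5 5 8713/10000
6 6 1053/1250
DF(6y) is solved at step 6

step 1 [1y] swap r/1=23/1977: DF=(1 − 23/1977·(0))/(1+23/1977) = 1977/2000 ≈ 0.988500
step 2 [2y] swap r/1=1/40: DF=(1 − 1/40·(0.988500))/(1+1/40) = 1903/2000 ≈ 0.951500
step 3 [3y] bond c/1=13/200: DF=(2245241/2000000 − 13/200·(0.988500+0.951500))/(1+13/200) = 9357/10000 ≈ 0.935700
step 4 [4y] swap r/1=799/37958: DF=(1 − 799/37958·(0.988500+0.951500+0.935700))/(1+799/37958) = 9201/10000 ≈ 0.920100
step 5 [5y] bond c/1=33/400: DF=(5025343/4000000 − 33/400·(0.988500+0.951500+0.935700+0.920100))/(1+33/400) = 8713/10000 ≈ 0.871300
step 6 [6y] bond c/1=7/100: DF=(245613/200000 − 7/100·(0.988500+0.951500+0.935700+0.920100+0.871300))/(1+7/100) = 1053/1250 ≈ 0.842400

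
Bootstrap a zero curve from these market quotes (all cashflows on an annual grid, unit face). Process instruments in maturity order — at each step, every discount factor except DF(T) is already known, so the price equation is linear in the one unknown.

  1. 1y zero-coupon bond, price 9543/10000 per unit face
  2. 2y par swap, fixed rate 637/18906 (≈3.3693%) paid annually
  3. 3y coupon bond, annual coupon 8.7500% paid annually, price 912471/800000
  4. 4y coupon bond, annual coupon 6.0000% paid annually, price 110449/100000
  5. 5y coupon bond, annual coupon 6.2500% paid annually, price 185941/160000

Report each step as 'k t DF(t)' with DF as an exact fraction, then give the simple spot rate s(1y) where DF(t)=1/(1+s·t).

step 1 [1y] zero: DF = P = 9543/10000 ≈ 0.954300
step 2 [2y] swap r/1=637/18906: DF=(1 − 637/18906·(0.954300))/(1+637/18906) = 9363/10000 ≈ 0.936300
step 3 [3y] bond c/1=7/80: DF=(912471/800000 − 7/80·(0.954300+0.936300))/(1+7/80) = 8967/10000 ≈ 0.896700
step 4 [4y] bond c/1=3/50: DF=(110449/100000 − 3/50·(0.954300+0.936300+0.896700))/(1+3/50) = 4421/5000 ≈ 0.884200
step 5 [5y] bond c/1=1/16: DF=(185941/160000 − 1/16·(0.954300+0.936300+0.896700+0.884200))/(1+1/16) = 4389/5000 ≈ 0.877800

1 1 9543/10000
2 2 9363/10000
3 3 8967/10000
4 4 4421/5000
5 5 4389/5000
s(1y) = (1/(9543/10000) − 1)/(1) = 457/9543 ≈ 4.7889%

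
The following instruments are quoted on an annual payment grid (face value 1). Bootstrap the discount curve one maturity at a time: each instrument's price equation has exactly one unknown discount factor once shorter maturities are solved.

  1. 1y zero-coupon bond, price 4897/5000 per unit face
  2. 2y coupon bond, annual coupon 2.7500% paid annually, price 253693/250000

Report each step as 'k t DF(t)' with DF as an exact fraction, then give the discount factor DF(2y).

1 1 4897/5000
2 2 4807/5000
DF(2y) = 4807/5000 ≈ 0.961400

step 1 [1y] zero: DF = P = 4897/5000 ≈ 0.979400
step 2 [2y] bond c/1=11/400: DF=(253693/250000 − 11/400·(0.979400))/(1+11/400) = 4807/5000 ≈ 0.961400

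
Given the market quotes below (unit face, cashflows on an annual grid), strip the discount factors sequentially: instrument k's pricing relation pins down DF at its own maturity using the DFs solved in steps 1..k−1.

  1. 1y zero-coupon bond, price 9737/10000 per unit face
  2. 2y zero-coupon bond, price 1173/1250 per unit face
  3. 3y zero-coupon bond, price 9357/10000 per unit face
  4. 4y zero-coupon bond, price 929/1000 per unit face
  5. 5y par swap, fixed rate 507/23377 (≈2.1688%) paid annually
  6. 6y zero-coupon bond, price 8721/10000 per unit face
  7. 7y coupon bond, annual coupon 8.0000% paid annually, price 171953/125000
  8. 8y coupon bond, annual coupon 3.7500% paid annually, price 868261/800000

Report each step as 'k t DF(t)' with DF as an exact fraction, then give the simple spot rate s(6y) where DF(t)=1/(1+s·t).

step 1 [1y] zero: DF = P = 9737/10000 ≈ 0.973700
step 2 [2y] zero: DF = P = 1173/1250 ≈ 0.938400
step 3 [3y] zero: DF = P = 9357/10000 ≈ 0.935700
step 4 [4y] zero: DF = P = 929/1000 ≈ 0.929000
step 5 [5y] swap r/1=507/23377: DF=(1 − 507/23377·(0.973700+0.938400+0.935700+0.929000))/(1+507/23377) = 4493/5000 ≈ 0.898600
step 6 [6y] zero: DF = P = 8721/10000 ≈ 0.872100
step 7 [7y] bond c/1=2/25: DF=(171953/125000 − 2/25·(0.973700+0.938400+0.935700+0.929000+0.898600+0.872100))/(1+2/25) = 2157/2500 ≈ 0.862800
step 8 [8y] bond c/1=3/80: DF=(868261/800000 − 3/80·(0.973700+0.938400+0.935700+0.929000+0.898600+0.872100+0.862800))/(1+3/80) = 509/625 ≈ 0.814400

1 1 9737/10000
2 2 1173/1250
3 3 9357/10000
4 4 929/1000
5 5 4493/5000
6 6 8721/10000
7 7 2157/2500
8 8 509/625
s(6y) = (1/(8721/10000) − 1)/(6) = 1279/52326 ≈ 2.4443%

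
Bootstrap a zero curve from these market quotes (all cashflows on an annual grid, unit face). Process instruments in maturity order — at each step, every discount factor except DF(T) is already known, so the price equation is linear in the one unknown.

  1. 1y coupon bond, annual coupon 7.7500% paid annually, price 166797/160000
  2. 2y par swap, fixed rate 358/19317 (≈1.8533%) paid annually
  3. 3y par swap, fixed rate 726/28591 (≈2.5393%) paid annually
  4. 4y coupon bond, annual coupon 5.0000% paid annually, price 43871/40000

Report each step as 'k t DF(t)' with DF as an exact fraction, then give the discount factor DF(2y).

1 1 387/400
2 2 4821/5000
3 3 4637/5000
4 4 2271/2500
DF(2y) = 4821/5000 ≈ 0.964200

step 1 [1y] bond c/1=31/400: DF=(166797/160000 − 31/400·(0))/(1+31/400) = 387/400 ≈ 0.967500
step 2 [2y] swap r/1=358/19317: DF=(1 − 358/19317·(0.967500))/(1+358/19317) = 4821/5000 ≈ 0.964200
step 3 [3y] swap r/1=726/28591: DF=(1 − 726/28591·(0.967500+0.964200))/(1+726/28591) = 4637/5000 ≈ 0.927400
step 4 [4y] bond c/1=1/20: DF=(43871/40000 − 1/20·(0.967500+0.964200+0.927400))/(1+1/20) = 2271/2500 ≈ 0.908400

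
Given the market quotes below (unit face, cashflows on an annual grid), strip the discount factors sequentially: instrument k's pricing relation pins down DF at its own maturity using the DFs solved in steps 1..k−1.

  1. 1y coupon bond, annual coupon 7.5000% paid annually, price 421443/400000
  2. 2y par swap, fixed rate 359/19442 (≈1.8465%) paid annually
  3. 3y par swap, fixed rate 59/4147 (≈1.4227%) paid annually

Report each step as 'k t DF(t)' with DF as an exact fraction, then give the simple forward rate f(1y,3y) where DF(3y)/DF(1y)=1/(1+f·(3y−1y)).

1 1 9801/10000
2 2 9641/10000
3 3 9587/10000
f(1y,3y) = ((9801/10000)/(9587/10000) − 1)/(2) = 107/9587 ≈ 1.1161%

step 1 [1y] bond c/1=3/40: DF=(421443/400000 − 3/40·(0))/(1+3/40) = 9801/10000 ≈ 0.980100
step 2 [2y] swap r/1=359/19442: DF=(1 − 359/19442·(0.980100))/(1+359/19442) = 9641/10000 ≈ 0.964100
step 3 [3y] swap r/1=59/4147: DF=(1 − 59/4147·(0.980100+0.964100))/(1+59/4147) = 9587/10000 ≈ 0.958700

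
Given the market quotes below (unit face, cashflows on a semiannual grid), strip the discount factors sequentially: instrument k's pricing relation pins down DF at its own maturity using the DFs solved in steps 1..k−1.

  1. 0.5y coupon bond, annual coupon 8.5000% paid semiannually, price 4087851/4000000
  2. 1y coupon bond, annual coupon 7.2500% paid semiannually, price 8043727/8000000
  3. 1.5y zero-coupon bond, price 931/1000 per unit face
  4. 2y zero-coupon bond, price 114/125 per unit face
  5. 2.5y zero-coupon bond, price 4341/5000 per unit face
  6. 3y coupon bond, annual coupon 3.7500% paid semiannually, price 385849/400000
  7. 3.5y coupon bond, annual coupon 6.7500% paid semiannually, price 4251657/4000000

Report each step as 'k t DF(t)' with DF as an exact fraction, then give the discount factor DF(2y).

step 1 [0.5y] bond c/2=17/400: DF=(4087851/4000000 − 17/400·(0))/(1+17/400) = 9803/10000 ≈ 0.980300
step 2 [1y] bond c/2=29/800: DF=(8043727/8000000 − 29/800·(0.980300))/(1+29/800) = 117/125 ≈ 0.936000
step 3 [1.5y] zero: DF = P = 931/1000 ≈ 0.931000
step 4 [2y] zero: DF = P = 114/125 ≈ 0.912000
step 5 [2.5y] zero: DF = P = 4341/5000 ≈ 0.868200
step 6 [3y] bond c/2=3/160: DF=(385849/400000 − 3/160·(0.980300+0.936000+0.931000+0.912000+0.868200))/(1+3/160) = 8617/10000 ≈ 0.861700
step 7 [3.5y] bond c/2=27/800: DF=(4251657/4000000 − 27/800·(0.980300+0.936000+0.931000+0.912000+0.868200+0.861700))/(1+27/800) = 849/1000 ≈ 0.849000

1 1/2 9803/10000
2 1 117/125
3 3/2 931/1000
4 2 114/125
5 5/2 4341/5000
6 3 8617/10000
7 7/2 849/1000
DF(2y) = 114/125 ≈ 0.912000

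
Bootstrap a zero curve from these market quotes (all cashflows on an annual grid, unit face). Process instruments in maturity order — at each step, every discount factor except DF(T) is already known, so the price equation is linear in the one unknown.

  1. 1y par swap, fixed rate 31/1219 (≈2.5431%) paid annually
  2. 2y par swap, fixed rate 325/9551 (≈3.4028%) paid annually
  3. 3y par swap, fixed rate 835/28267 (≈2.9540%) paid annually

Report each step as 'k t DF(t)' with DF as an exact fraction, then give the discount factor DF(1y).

1 1 1219/1250
2 2 187/200
3 3 1833/2000
DF(1y) = 1219/1250 ≈ 0.975200

step 1 [1y] swap r/1=31/1219: DF=(1 − 31/1219·(0))/(1+31/1219) = 1219/1250 ≈ 0.975200
step 2 [2y] swap r/1=325/9551: DF=(1 − 325/9551·(0.975200))/(1+325/9551) = 187/200 ≈ 0.935000
step 3 [3y] swap r/1=835/28267: DF=(1 − 835/28267·(0.975200+0.935000))/(1+835/28267) = 1833/2000 ≈ 0.916500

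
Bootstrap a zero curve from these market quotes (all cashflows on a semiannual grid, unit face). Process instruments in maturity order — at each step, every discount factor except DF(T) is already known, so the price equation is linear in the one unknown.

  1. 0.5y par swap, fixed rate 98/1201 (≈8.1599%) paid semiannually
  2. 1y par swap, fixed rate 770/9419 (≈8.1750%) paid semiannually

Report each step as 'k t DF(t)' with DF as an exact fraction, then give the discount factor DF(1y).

1 1/2 1201/1250
2 1 923/1000
DF(1y) = 923/1000 ≈ 0.923000

step 1 [0.5y] swap r/2=49/1201: DF=(1 − 49/1201·(0))/(1+49/1201) = 1201/1250 ≈ 0.960800
step 2 [1y] swap r/2=385/9419: DF=(1 − 385/9419·(0.960800))/(1+385/9419) = 923/1000 ≈ 0.923000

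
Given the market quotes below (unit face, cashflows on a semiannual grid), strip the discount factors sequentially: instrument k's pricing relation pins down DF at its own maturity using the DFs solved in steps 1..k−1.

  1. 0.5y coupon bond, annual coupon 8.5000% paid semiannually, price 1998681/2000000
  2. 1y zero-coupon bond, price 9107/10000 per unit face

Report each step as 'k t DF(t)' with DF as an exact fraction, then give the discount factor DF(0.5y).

step 1 [0.5y] bond c/2=17/400: DF=(1998681/2000000 − 17/400·(0))/(1+17/400) = 4793/5000 ≈ 0.958600
step 2 [1y] zero: DF = P = 9107/10000 ≈ 0.910700

1 1/2 4793/5000
2 1 9107/10000
DF(0.5y) = 4793/5000 ≈ 0.958600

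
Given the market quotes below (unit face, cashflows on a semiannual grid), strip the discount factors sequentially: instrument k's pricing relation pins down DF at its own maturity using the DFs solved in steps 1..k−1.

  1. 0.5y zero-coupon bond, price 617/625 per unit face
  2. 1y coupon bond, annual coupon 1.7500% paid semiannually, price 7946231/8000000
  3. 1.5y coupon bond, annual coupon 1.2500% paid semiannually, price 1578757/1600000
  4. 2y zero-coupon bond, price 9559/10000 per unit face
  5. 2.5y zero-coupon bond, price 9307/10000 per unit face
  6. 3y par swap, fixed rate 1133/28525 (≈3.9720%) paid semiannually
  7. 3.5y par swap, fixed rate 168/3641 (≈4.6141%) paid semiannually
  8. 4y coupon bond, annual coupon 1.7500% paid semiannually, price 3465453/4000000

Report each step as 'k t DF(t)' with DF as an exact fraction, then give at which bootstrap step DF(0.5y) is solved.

step 1 [0.5y] zero: DF = P = 617/625 ≈ 0.987200
step 2 [1y] bond c/2=7/800: DF=(7946231/8000000 − 7/800·(0.987200))/(1+7/800) = 9761/10000 ≈ 0.976100
step 3 [1.5y] bond c/2=1/160: DF=(1578757/1600000 − 1/160·(0.987200+0.976100))/(1+1/160) = 2421/2500 ≈ 0.968400
step 4 [2y] zero: DF = P = 9559/10000 ≈ 0.955900
step 5 [2.5y] zero: DF = P = 9307/10000 ≈ 0.930700
step 6 [3y] swap r/2=1133/57050: DF=(1 − 1133/57050·(0.987200+0.976100+0.968400+0.955900+0.930700))/(1+1133/57050) = 8867/10000 ≈ 0.886700
step 7 [3.5y] swap r/2=84/3641: DF=(1 − 84/3641·(0.987200+0.976100+0.968400+0.955900+0.930700+0.886700))/(1+84/3641) = 1061/1250 ≈ 0.848800
step 8 [4y] bond c/2=7/800: DF=(3465453/4000000 − 7/800·(0.987200+0.976100+0.968400+0.955900+0.930700+0.886700+0.848800))/(1+7/800) = 401/500 ≈ 0.802000

1 1/2 617/625
2 1 9761/10000
3 3/2 2421/2500
4 2 9559/10000
5 5/2 9307/10000
6 3 8867/10000
7 7/2 1061/1250
8 4 401/500
DF(0.5y) is solved at step 1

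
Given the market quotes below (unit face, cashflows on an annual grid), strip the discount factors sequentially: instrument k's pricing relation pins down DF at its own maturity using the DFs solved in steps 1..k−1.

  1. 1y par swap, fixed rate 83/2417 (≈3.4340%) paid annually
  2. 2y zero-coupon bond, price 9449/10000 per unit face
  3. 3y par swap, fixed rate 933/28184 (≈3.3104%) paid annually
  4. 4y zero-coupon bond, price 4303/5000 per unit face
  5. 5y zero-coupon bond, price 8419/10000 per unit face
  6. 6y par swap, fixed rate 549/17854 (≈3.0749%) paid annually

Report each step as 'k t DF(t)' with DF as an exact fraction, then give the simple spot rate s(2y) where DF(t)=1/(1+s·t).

1 1 2417/2500
2 2 9449/10000
3 3 9067/10000
4 4 4303/5000
5 5 8419/10000
6 6 8353/10000
s(2y) = (1/(9449/10000) − 1)/(2) = 551/18898 ≈ 2.9157%

step 1 [1y] swap r/1=83/2417: DF=(1 − 83/2417·(0))/(1+83/2417) = 2417/2500 ≈ 0.966800
step 2 [2y] zero: DF = P = 9449/10000 ≈ 0.944900
step 3 [3y] swap r/1=933/28184: DF=(1 − 933/28184·(0.966800+0.944900))/(1+933/28184) = 9067/10000 ≈ 0.906700
step 4 [4y] zero: DF = P = 4303/5000 ≈ 0.860600
step 5 [5y] zero: DF = P = 8419/10000 ≈ 0.841900
step 6 [6y] swap r/1=549/17854: DF=(1 − 549/17854·(0.966800+0.944900+0.906700+0.860600+0.841900))/(1+549/17854) = 8353/10000 ≈ 0.835300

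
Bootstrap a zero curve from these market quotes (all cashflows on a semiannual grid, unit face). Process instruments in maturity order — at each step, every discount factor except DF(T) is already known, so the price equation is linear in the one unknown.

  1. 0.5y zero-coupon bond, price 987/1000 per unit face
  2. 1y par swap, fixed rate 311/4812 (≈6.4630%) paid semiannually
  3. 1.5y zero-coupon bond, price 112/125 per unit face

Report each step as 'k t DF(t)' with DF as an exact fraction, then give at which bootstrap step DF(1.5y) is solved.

1 1/2 987/1000
2 1 4689/5000
3 3/2 112/125
DF(1.5y) is solved at step 3

step 1 [0.5y] zero: DF = P = 987/1000 ≈ 0.987000
step 2 [1y] swap r/2=311/9624: DF=(1 − 311/9624·(0.987000))/(1+311/9624) = 4689/5000 ≈ 0.937800
step 3 [1.5y] zero: DF = P = 112/125 ≈ 0.896000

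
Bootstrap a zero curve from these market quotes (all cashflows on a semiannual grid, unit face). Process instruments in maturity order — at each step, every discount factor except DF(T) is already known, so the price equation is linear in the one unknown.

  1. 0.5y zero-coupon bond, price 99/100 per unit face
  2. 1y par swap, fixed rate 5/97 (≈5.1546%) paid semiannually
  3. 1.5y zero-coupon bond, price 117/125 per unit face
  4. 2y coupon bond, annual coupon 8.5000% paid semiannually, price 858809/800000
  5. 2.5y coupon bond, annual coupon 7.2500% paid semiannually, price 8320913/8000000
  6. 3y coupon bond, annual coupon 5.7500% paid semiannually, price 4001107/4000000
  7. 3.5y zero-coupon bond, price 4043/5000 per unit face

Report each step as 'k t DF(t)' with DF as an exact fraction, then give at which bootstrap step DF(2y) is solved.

step 1 [0.5y] zero: DF = P = 99/100 ≈ 0.990000
step 2 [1y] swap r/2=5/194: DF=(1 − 5/194·(0.990000))/(1+5/194) = 19/20 ≈ 0.950000
step 3 [1.5y] zero: DF = P = 117/125 ≈ 0.936000
step 4 [2y] bond c/2=17/400: DF=(858809/800000 − 17/400·(0.990000+0.950000+0.936000))/(1+17/400) = 73/80 ≈ 0.912500
step 5 [2.5y] bond c/2=29/800: DF=(8320913/8000000 − 29/800·(0.990000+0.950000+0.936000+0.912500))/(1+29/800) = 1089/1250 ≈ 0.871200
step 6 [3y] bond c/2=23/800: DF=(4001107/4000000 − 23/800·(0.990000+0.950000+0.936000+0.912500+0.871200))/(1+23/800) = 8421/10000 ≈ 0.842100
step 7 [3.5y] zero: DF = P = 4043/5000 ≈ 0.808600

1 1/2 99/100
2 1 19/20
3 3/2 117/125
4 2 73/80
5 5/2 1089/1250
6 3 8421/10000
7 7/2 4043/5000
DF(2y) is solved at step 4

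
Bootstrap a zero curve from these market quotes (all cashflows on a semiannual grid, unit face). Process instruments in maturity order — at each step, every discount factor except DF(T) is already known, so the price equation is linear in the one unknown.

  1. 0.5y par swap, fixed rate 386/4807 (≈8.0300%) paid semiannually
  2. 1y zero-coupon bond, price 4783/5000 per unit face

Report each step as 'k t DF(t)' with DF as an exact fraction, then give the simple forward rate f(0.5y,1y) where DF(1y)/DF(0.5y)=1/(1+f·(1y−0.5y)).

step 1 [0.5y] swap r/2=193/4807: DF=(1 − 193/4807·(0))/(1+193/4807) = 4807/5000 ≈ 0.961400
step 2 [1y] zero: DF = P = 4783/5000 ≈ 0.956600

1 1/2 4807/5000
2 1 4783/5000
f(0.5y,1y) = ((4807/5000)/(4783/5000) − 1)/(1/2) = 48/4783 ≈ 1.0036%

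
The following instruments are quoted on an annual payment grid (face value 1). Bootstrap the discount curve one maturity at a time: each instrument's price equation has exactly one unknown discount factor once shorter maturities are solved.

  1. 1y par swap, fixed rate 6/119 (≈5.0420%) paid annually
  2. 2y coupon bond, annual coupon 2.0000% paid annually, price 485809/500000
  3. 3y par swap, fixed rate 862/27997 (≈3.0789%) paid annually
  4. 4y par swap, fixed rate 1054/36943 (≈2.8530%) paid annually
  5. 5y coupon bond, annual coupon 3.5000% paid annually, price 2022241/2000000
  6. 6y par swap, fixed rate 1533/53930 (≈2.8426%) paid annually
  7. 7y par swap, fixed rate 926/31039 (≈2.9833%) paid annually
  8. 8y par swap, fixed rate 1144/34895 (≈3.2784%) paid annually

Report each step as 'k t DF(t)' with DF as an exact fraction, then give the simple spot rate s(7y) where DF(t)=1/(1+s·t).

step 1 [1y] swap r/1=6/119: DF=(1 − 6/119·(0))/(1+6/119) = 119/125 ≈ 0.952000
step 2 [2y] bond c/1=1/50: DF=(485809/500000 − 1/50·(0.952000))/(1+1/50) = 9339/10000 ≈ 0.933900
step 3 [3y] swap r/1=862/27997: DF=(1 − 862/27997·(0.952000+0.933900))/(1+862/27997) = 4569/5000 ≈ 0.913800
step 4 [4y] swap r/1=1054/36943: DF=(1 − 1054/36943·(0.952000+0.933900+0.913800))/(1+1054/36943) = 4473/5000 ≈ 0.894600
step 5 [5y] bond c/1=7/200: DF=(2022241/2000000 − 7/200·(0.952000+0.933900+0.913800+0.894600))/(1+7/200) = 213/250 ≈ 0.852000
step 6 [6y] swap r/1=1533/53930: DF=(1 − 1533/53930·(0.952000+0.933900+0.913800+0.894600+0.852000))/(1+1533/53930) = 8467/10000 ≈ 0.846700
step 7 [7y] swap r/1=926/31039: DF=(1 − 926/31039·(0.952000+0.933900+0.913800+0.894600+0.852000+0.846700))/(1+926/31039) = 2037/2500 ≈ 0.814800
step 8 [8y] swap r/1=1144/34895: DF=(1 − 1144/34895·(0.952000+0.933900+0.913800+0.894600+0.852000+0.846700+0.814800))/(1+1144/34895) = 482/625 ≈ 0.771200

1 1 119/125
2 2 9339/10000
3 3 4569/5000
4 4 4473/5000
5 5 213/250
6 6 8467/10000
7 7 2037/2500
8 8 482/625
s(7y) = (1/(2037/2500) − 1)/(7) = 463/14259 ≈ 3.2471%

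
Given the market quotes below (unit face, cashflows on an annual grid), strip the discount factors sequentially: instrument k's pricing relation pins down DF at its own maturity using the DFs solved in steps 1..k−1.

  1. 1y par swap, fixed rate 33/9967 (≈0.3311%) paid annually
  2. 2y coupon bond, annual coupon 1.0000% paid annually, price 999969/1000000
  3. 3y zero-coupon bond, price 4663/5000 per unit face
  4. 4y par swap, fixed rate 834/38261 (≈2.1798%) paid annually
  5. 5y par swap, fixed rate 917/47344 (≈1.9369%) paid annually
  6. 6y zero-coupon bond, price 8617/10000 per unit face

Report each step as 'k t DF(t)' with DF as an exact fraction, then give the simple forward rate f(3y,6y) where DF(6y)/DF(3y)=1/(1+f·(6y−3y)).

step 1 [1y] swap r/1=33/9967: DF=(1 − 33/9967·(0))/(1+33/9967) = 9967/10000 ≈ 0.996700
step 2 [2y] bond c/1=1/100: DF=(999969/1000000 − 1/100·(0.996700))/(1+1/100) = 4901/5000 ≈ 0.980200
step 3 [3y] zero: DF = P = 4663/5000 ≈ 0.932600
step 4 [4y] swap r/1=834/38261: DF=(1 − 834/38261·(0.996700+0.980200+0.932600))/(1+834/38261) = 4583/5000 ≈ 0.916600
step 5 [5y] swap r/1=917/47344: DF=(1 − 917/47344·(0.996700+0.980200+0.932600+0.916600))/(1+917/47344) = 9083/10000 ≈ 0.908300
step 6 [6y] zero: DF = P = 8617/10000 ≈ 0.861700

1 1 9967/10000
2 2 4901/5000
3 3 4663/5000
4 4 4583/5000
5 5 9083/10000
6 6 8617/10000
f(3y,6y) = ((4663/5000)/(8617/10000) − 1)/(3) = 709/25851 ≈ 2.7426%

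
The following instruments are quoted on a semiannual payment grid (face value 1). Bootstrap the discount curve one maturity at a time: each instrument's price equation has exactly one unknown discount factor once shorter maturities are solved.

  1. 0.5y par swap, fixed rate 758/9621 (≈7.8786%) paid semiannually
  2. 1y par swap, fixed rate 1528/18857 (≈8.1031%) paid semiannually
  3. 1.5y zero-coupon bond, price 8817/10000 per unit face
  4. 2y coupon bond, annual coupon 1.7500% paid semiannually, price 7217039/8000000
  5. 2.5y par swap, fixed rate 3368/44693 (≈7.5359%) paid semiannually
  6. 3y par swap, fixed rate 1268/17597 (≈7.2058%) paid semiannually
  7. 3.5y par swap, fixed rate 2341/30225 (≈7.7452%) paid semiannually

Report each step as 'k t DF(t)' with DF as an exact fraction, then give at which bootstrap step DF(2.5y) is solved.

1 1/2 9621/10000
2 1 2309/2500
3 3/2 8817/10000
4 2 8703/10000
5 5/2 2079/2500
6 3 4049/5000
7 7/2 7659/10000
DF(2.5y) is solved at step 5

step 1 [0.5y] swap r/2=379/9621: DF=(1 − 379/9621·(0))/(1+379/9621) = 9621/10000 ≈ 0.962100
step 2 [1y] swap r/2=764/18857: DF=(1 − 764/18857·(0.962100))/(1+764/18857) = 2309/2500 ≈ 0.923600
step 3 [1.5y] zero: DF = P = 8817/10000 ≈ 0.881700
step 4 [2y] bond c/2=7/800: DF=(7217039/8000000 − 7/800·(0.962100+0.923600+0.881700))/(1+7/800) = 8703/10000 ≈ 0.870300
step 5 [2.5y] swap r/2=1684/44693: DF=(1 − 1684/44693·(0.962100+0.923600+0.881700+0.870300))/(1+1684/44693) = 2079/2500 ≈ 0.831600
step 6 [3y] swap r/2=634/17597: DF=(1 − 634/17597·(0.962100+0.923600+0.881700+0.870300+0.831600))/(1+634/17597) = 4049/5000 ≈ 0.809800
step 7 [3.5y] swap r/2=2341/60450: DF=(1 − 2341/60450·(0.962100+0.923600+0.881700+0.870300+0.831600+0.809800))/(1+2341/60450) = 7659/10000 ≈ 0.765900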